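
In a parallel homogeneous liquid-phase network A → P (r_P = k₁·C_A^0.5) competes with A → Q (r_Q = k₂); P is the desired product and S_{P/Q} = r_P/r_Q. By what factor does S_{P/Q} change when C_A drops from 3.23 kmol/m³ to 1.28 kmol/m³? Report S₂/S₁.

0.630

S_{P/Q} = (k₁/k₂)·C_A^0.5, so S₂/S₁ = (C_{A,2}/C_{A,1})^0.5.
= (1.28/3.23)^0.5 = (0.3963)^0.5 = 0.630.
Selectivity toward P falls as C_A falls — high-concentration operation is favoured.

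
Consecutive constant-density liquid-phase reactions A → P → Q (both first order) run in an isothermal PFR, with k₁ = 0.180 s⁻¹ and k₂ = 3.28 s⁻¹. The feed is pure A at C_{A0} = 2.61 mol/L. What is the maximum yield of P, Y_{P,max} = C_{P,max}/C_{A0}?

Evaluating C_P at τ_opt = ln(k₂/k₁)/(k₂−k₁) gives C_{P,max}/C_{A0} = (k₁/k₂)^[k₂/(k₂−k₁)].
= (0.180/3.28)^(3.28/(3.28−0.180)) = (0.05488)^(1.058) = 0.04637.

0.0464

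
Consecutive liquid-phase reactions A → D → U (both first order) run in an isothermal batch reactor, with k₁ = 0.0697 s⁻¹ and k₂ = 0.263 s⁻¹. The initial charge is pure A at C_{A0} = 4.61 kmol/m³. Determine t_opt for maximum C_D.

The intermediate peaks when r₁ = r₂, i.e. k₁e^(−k₁t) = k₂e^(−k₂t), giving t_opt = ln(k₂/k₁)/(k₂−k₁).
= ln(0.263/0.0697)/(0.263−0.0697) = ln(3.773)/0.1933 = 1.328/0.1933 = 6.87 s.

6.87 s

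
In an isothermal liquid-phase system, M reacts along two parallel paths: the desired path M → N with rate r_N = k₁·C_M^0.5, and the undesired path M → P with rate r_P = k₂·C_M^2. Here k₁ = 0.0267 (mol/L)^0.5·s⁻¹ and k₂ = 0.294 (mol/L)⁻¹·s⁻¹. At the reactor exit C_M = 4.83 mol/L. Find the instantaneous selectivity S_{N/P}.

0.00856

S_{N/P} = r_N/r_P = (k₁·C_M^0.5)/(k₂·C_M^2) = (k₁/k₂)·C_M^-1.5.
= (0.0267×4.830^0.5) / (0.294×4.830^2) = 0.05868/6.859 = 0.00856.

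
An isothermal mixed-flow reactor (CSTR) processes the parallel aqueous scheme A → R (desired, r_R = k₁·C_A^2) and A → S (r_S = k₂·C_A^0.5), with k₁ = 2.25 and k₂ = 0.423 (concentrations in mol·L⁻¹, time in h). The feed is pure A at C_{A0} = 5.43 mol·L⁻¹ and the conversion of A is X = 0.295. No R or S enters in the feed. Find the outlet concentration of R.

1.56 mol·L⁻¹

Exit C_A = C_{A0}(1−X) = 5.43×0.705 = 3.828 mol·L⁻¹.
In a CSTR the entire volume is at exit conditions, so r_R = 2.25×3.828^2 = 32.97 and r_S = 0.423×3.828^0.5 = 0.8276.
Fraction of consumed A going to R: r_R/(r_R+r_S) = 0.9755.
C_R = 0.9755·C_{A0}·X = 0.9755×5.43×0.295 = 1.56 mol·L⁻¹.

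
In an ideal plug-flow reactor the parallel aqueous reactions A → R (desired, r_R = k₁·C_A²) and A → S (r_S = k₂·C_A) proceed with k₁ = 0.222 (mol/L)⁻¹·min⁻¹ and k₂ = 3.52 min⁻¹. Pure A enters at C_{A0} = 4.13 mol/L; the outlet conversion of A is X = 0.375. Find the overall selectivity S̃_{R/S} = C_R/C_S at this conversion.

0.211

C_A = C_{A0}(1−X) = 2.581 mol/L.
Along a PFR/batch, dC_S/dC_A = −r_S/(r_R+r_S) = −k₂/(k₂+k₁·C_A).
Integrating from C_{A0} to C_A: C_S = (3.52/0.222)·ln[(3.52+0.222·4.13)/(3.52+0.222·2.58)] = 15.86·ln(4.437/4.093) = 1.279 mol/L.
Then C_R = (C_{A0}−C_A) − C_S = 1.549 − 1.279 = 0.2698 mol/L.
S̃_{R/S} = C_R/C_S = 0.2698/1.279 = 0.211.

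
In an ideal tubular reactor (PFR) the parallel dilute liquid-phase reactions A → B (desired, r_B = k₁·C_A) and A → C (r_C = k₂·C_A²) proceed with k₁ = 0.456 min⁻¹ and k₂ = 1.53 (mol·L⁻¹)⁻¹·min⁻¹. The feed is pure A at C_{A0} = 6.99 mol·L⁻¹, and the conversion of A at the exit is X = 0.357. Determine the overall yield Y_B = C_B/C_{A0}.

C_A = C_{A0}(1−X) = 4.495 mol·L⁻¹.
Along a PFR/batch, dC_B/dC_A = −r_B/(r_B+r_C) = −k₁/(k₁+k₂·C_A).
Integrating from C_{A0} to C_A: C_B = (0.456/1.53)·ln[(0.456+1.53·6.99)/(0.456+1.53·4.49)] = 0.2980·ln(11.15/7.333) = 0.1249 mol·L⁻¹.
Y_B = C_B/C_{A0} = 0.1249/6.99 = 0.0179.

0.0179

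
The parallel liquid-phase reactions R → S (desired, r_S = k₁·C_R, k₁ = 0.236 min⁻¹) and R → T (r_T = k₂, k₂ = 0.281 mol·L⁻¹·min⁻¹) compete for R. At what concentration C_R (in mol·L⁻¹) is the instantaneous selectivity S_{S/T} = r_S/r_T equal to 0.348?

S_{S/T} = (k₁/k₂)·C_R ⇒ C_R = S·k₂/k₁.
= 0.348×0.281/0.236 = 0.414 mol·L⁻¹.

0.414 mol·L⁻¹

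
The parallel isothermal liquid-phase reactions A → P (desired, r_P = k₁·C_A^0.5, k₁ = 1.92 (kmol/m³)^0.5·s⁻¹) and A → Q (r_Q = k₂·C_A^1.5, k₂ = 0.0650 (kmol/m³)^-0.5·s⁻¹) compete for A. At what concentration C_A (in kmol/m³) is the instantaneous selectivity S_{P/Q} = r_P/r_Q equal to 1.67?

17.7 kmol/m³

S_{P/Q} = (k₁/k₂)·C_A⁻¹ ⇒ C_A = (S·k₂/k₁)^(-1).
= (1.67×0.0650/1.92)^(-1) = (0.05654)^(-1) = 17.7 kmol/m³.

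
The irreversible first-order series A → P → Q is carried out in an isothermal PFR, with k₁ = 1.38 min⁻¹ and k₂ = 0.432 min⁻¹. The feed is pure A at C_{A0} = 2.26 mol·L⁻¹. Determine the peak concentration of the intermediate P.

1.33 mol·L⁻¹

At the optimum, C_{P,max}/C_{A0} = (k₁/k₂)^[k₂/(k₂−k₁)].
= (1.38/0.432)^(0.432/(0.432−1.38)) = (3.194)^(-0.4557) = 0.5890.
C_{P,max} = 0.5890×2.26 = 1.33 mol·L⁻¹.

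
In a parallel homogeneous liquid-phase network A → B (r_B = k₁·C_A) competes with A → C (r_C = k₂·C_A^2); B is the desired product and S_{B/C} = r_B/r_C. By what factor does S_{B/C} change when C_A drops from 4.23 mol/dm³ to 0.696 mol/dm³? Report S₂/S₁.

S_{B/C} = (k₁/k₂)·C_A⁻¹, so S₂/S₁ = (C_{A,2}/C_{A,1})⁻¹.
= 4.23/0.696 = 6.08.
Selectivity toward B rises as C_A falls — low-concentration operation is favoured.

6.08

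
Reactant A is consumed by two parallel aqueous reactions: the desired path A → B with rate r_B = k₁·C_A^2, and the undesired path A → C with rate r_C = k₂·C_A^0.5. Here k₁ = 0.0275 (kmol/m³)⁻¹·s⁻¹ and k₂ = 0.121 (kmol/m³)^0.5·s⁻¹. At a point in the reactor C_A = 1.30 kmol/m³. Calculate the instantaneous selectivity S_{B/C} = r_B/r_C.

0.337

S_{B/C} = r_B/r_C = (k₁·C_A^2)/(k₂·C_A^0.5) = (k₁/k₂)·C_A^1.5.
= (0.0275×1.300^2) / (0.121×1.300^0.5) = 0.04648/0.1380 = 0.337.
Since the desired path is higher order in A, keeping C_A high (PFR or concentrated feed) favours B.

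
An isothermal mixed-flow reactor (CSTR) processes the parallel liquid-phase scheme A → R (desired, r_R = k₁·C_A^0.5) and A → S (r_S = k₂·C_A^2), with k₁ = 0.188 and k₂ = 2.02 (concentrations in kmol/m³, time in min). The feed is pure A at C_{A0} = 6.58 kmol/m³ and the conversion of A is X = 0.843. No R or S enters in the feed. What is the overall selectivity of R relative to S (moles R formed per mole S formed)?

Exit C_A = C_{A0}(1−X) = 6.58×0.157 = 1.033 kmol/m³.
In a CSTR the entire volume is at exit conditions, so r_R = 0.188×1.033^0.5 = 0.1911 and r_S = 2.02×1.033^2 = 2.156.
Overall selectivity = C_R/C_S = r_Rτ/(r_Sτ) = r_R/r_S = 0.0886.

0.0886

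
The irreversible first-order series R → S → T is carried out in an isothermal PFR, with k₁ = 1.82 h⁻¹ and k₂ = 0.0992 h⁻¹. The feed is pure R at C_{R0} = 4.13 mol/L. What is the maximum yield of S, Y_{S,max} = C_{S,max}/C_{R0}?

At the optimum, C_{S,max}/C_{R0} = (k₁/k₂)^[k₂/(k₂−k₁)].
= (1.82/0.0992)^(0.0992/(0.0992−1.82)) = (18.35)^(-0.05765) = 0.8456.

0.846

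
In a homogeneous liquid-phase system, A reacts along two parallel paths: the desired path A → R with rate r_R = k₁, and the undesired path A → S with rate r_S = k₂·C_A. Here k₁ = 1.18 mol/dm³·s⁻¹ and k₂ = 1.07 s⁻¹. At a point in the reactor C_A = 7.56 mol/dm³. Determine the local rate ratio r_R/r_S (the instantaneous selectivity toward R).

0.146

S_{R/S} = r_R/r_S = (k₁)/(k₂·C_A) = (k₁/k₂)·C_A⁻¹.
= (1.18) / (1.07×7.560) = 1.180/8.089 = 0.146.
The undesired path is higher order in A, so low C_A (CSTR or dilute feed) favours R.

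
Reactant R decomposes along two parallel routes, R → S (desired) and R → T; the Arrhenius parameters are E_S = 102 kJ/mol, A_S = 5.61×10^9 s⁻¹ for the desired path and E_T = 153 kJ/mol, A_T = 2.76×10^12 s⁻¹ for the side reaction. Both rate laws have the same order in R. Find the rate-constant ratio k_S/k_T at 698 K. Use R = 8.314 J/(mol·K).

13.3

Since both paths have the same order in R, the concentration cancels and S_{S/T} = k_S/k_T = (A_S/A_T)·exp[(E_T−E_S)/(RT)].
(E_T−E_S)/(RT) = (153−102)×10³/(8.314×698) = 51000/5803 = 8.788.
k_S/k_T = (5.61×10^9/2.76×10^12)·exp(8.788) = 0.002033 × 6557 = 13.3.
Since E_S < E_T, lowering the temperature improves selectivity toward S.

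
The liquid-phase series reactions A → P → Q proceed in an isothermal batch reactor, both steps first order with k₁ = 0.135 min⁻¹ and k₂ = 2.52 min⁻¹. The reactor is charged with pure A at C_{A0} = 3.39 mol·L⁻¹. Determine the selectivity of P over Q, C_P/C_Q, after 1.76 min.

The intermediate concentration in a first-order A→B→C sequence is C_P = k₁C_{A0}(e^(−k₁t) − e^(−k₂t))/(k₂−k₁).
e^(−k₁t) = e^(−0.135×1.76) = e^(−0.2376) = 0.7885; e^(−k₂t) = e^(−4.435) = 0.01185.
C_P = 0.135×3.39/(2.52−0.135) × (0.7885−0.01185) = 0.1919×0.7767 = 0.1490 mol·L⁻¹.
C_A = C_{A0}e^(−k₁t) = 2.673 mol·L⁻¹, so C_Q = C_{A0}−C_A−C_P = 0.5679 mol·L⁻¹; C_P/C_Q = 0.262.

0.262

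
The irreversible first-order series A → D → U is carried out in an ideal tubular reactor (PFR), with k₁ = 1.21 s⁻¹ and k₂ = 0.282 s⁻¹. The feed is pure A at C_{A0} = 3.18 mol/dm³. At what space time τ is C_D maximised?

For first-order series the maximum of C_D occurs at τ_opt = ln(k₂/k₁)/(k₂−k₁).
= ln(0.282/1.21)/(0.282−1.21) = ln(0.2331)/-0.9280 = -1.456/-0.9280 = 1.57 s.

1.57 s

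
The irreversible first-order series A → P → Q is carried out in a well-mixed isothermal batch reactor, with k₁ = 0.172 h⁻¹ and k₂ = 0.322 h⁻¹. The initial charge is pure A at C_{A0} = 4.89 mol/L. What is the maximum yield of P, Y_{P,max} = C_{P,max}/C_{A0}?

At the optimum, C_{P,max}/C_{A0} = (k₁/k₂)^[k₂/(k₂−k₁)].
= (0.172/0.322)^(0.322/(0.322−0.172)) = (0.5342)^(2.147) = 0.2603.

0.260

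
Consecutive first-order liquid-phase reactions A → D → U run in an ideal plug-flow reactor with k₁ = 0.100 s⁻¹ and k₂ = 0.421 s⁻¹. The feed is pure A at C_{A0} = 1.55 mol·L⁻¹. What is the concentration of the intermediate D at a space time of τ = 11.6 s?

Solving the coupled first-order balances gives C_D(τ) = [k₁/(k₂−k₁)]·C_{A0}·(e^(−k₁τ) − e^(−k₂τ)).
e^(−k₁τ) = e^(−0.100×11.6) = e^(−1.160) = 0.3135; e^(−k₂τ) = e^(−4.884) = 0.007570.
C_D = 0.100×1.55/(0.421−0.100) × (0.3135−0.007570) = 0.4829×0.3059 = 0.1477 mol·L⁻¹.

0.148 mol·L⁻¹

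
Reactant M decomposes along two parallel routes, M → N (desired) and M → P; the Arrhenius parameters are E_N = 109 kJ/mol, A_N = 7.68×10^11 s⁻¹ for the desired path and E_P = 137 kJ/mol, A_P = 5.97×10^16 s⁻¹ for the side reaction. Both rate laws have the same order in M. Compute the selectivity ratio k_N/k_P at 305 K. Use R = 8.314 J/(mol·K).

With equal orders, S_{N/P} = k_N/k_P = (A_N/A_P)·exp[(E_P−E_N)/(RT)].
(E_P−E_N)/(RT) = (137−109)×10³/(8.314×305) = 28000/2536 = 11.04.
k_N/k_P = (7.68×10^11/5.97×10^16)·exp(11.04) = 1.286×10^-5 × 62443 = 0.803.

0.803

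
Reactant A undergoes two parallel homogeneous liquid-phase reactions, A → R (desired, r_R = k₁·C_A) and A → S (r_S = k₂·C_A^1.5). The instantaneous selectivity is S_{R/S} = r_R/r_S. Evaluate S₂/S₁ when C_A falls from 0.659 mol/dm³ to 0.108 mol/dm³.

S_{R/S} = (k₁/k₂)·C_A^-0.5, so S₂/S₁ = (C_{A,2}/C_{A,1})^-0.5.
= (0.108/0.659)^(-0.5) = (0.1639)^(-0.5) = 2.47.
Selectivity toward R rises as C_A falls — low-concentration operation is favoured.

2.47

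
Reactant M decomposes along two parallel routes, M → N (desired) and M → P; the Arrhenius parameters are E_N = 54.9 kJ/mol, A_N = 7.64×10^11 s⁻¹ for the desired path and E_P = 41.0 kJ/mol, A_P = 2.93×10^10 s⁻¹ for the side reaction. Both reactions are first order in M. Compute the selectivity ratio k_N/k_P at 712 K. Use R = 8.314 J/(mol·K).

k_N/k_P = (A_N/A_P)·exp[−(E_N−E_P)/(RT)] = (A_N/A_P)·exp[(E_P−E_N)/(RT)].
(E_P−E_N)/(RT) = (41.0−54.9)×10³/(8.314×712) = -13900/5920 = -2.348.
k_N/k_P = (7.64×10^11/2.93×10^10)·exp(-2.348) = 26.08 × 0.09555 = 2.49.
Since E_N > E_P, raising the temperature improves selectivity toward N.

2.49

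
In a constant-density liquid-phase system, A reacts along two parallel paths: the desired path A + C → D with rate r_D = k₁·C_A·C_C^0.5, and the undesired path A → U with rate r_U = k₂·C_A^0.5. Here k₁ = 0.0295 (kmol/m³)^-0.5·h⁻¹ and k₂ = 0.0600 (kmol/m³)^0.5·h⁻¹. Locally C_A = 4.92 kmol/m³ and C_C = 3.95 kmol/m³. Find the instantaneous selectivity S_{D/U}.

S_{D/U} = r_D/r_U = (k₁·C_A·C_C^0.5)/(k₂·C_A^0.5) = (k₁/k₂)·C_A^0.5·C_C^0.5.
= (0.0295×4.920×3.950^0.5) / (0.0600×4.920^0.5) = 0.2885/0.1331 = 2.17.

2.17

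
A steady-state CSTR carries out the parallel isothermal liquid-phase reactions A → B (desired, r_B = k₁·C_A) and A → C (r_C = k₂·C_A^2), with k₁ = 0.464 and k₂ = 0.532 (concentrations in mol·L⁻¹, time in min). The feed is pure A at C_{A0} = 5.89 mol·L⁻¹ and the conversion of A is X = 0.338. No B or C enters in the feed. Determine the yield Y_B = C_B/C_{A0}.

Exit C_A = C_{A0}(1−X) = 5.89×0.662 = 3.899 mol·L⁻¹.
In a CSTR the entire volume is at exit conditions, so r_B = 0.464×3.899 = 1.809 and r_C = 0.532×3.899^2 = 8.088.
Fraction of consumed A going to B: r_B/(r_B+r_C) = 0.1828.
C_B = 0.1828·C_{A0}·X = 0.1828×5.89×0.338 = 0.364 mol·L⁻¹; Y_B = C_B/C_{A0} = 0.0618.

0.0618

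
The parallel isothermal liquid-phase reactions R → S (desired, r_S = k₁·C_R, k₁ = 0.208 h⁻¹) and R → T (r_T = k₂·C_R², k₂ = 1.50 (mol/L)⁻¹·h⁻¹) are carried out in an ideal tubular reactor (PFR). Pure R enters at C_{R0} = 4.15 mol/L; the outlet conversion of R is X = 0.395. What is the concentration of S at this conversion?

0.0668 mol/L

C_R = C_{R0}(1−X) = 2.511 mol/L.
Along a PFR/batch, dC_S/dC_R = −r_S/(r_S+r_T) = −k₁/(k₁+k₂·C_R).
Integrating from C_{R0} to C_R: C_S = (0.208/1.50)·ln[(0.208+1.50·4.15)/(0.208+1.50·2.51)] = 0.1387·ln(6.433/3.974) = 0.06679 mol/L.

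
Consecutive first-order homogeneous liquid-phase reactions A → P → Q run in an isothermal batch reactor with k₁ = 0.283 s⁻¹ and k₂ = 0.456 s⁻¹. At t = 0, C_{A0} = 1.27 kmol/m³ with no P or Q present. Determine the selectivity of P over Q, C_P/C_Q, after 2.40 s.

For first-order series with pure A initially, C_P(t) = k₁C_{A0}/(k₂−k₁)·(e^(−k₁t) − e^(−k₂t)).
e^(−k₁t) = e^(−0.283×2.40) = e^(−0.6792) = 0.5070; e^(−k₂t) = e^(−1.094) = 0.3347.
C_P = 0.283×1.27/(0.456−0.283) × (0.5070−0.3347) = 2.078×0.1723 = 0.3579 kmol/m³.
C_A = C_{A0}e^(−k₁t) = 0.6439 kmol/m³, so C_Q = C_{A0}−C_A−C_P = 0.2682 kmol/m³; C_P/C_Q = 1.33.

1.33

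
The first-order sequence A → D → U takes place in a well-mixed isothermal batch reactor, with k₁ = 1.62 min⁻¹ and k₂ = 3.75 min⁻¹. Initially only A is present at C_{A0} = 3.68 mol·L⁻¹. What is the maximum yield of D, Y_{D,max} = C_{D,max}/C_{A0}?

At the optimum, C_{D,max}/C_{A0} = (k₁/k₂)^[k₂/(k₂−k₁)].
= (1.62/3.75)^(3.75/(3.75−1.62)) = (0.4320)^(1.761) = 0.2282.

0.228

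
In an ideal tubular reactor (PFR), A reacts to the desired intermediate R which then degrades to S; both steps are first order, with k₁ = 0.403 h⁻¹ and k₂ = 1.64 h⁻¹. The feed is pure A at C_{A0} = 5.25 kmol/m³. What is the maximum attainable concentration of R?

0.817 kmol/m³

Evaluating C_R at τ_opt = ln(k₂/k₁)/(k₂−k₁) gives C_{R,max}/C_{A0} = (k₁/k₂)^[k₂/(k₂−k₁)].
= (0.403/1.64)^(1.64/(1.64−0.403)) = (0.2457)^(1.326) = 0.1556.
C_{R,max} = 0.1556×5.25 = 0.817 kmol/m³.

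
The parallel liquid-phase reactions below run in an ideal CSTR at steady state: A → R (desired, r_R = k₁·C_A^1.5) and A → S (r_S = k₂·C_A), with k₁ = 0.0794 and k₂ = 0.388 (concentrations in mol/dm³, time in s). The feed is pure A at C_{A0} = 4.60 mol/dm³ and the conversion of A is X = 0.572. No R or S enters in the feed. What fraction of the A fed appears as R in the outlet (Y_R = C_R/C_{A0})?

0.128

Exit C_A = C_{A0}(1−X) = 4.60×0.428 = 1.969 mol/dm³.
A CSTR operates uniformly at the exit composition, giving r_R = 0.2193 and r_S = 0.7639 (each k·C_A^n at C_A = 1.969).
Fraction of consumed A going to R: r_R/(r_R+r_S) = 0.2231.
C_R = 0.2231·C_{A0}·X = 0.2231×4.60×0.572 = 0.587 mol/dm³; Y_R = C_R/C_{A0} = 0.128.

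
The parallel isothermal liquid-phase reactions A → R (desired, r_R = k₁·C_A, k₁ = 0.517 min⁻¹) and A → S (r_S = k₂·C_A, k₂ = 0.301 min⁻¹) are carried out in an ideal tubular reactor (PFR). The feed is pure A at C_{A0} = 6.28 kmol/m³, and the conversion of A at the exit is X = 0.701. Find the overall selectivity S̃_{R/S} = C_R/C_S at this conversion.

1.72

C_A = C_{A0}(1−X) = 1.878 kmol/m³.
Both paths are first order in A, so the instantaneous fraction to R is constant: dC_R/d(−C_A) = k₁/(k₁+k₂) = 0.6320.
C_R = 0.6320·(C_{A0}−C_A) = 0.6320×4.402 = 2.78 kmol/m³.
C_S = (C_{A0}−C_A)−C_R = 1.620 kmol/m³; S̃_{R/S} = 2.782/1.620 = 1.72.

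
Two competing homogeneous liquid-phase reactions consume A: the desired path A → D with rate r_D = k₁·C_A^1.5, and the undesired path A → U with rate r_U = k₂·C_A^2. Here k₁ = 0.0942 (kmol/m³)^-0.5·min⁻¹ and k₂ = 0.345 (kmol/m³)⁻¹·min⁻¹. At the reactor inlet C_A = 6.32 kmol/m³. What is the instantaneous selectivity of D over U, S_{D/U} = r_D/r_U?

0.109

S_{D/U} = r_D/r_U = (k₁·C_A^1.5)/(k₂·C_A^2) = (k₁/k₂)·C_A^-0.5.
= (0.0942×6.320^1.5) / (0.345×6.320^2) = 1.497/13.78 = 0.109.
The undesired path is higher order in A, so low C_A (CSTR or dilute feed) favours D.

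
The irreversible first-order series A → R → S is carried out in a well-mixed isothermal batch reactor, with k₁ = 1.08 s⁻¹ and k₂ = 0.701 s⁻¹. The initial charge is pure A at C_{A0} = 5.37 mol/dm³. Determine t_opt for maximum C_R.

1.14 s

For first-order series the maximum of C_R occurs at t_opt = ln(k₂/k₁)/(k₂−k₁).
= ln(0.701/1.08)/(0.701−1.08) = ln(0.6491)/-0.3790 = -0.4322/-0.3790 = 1.14 s.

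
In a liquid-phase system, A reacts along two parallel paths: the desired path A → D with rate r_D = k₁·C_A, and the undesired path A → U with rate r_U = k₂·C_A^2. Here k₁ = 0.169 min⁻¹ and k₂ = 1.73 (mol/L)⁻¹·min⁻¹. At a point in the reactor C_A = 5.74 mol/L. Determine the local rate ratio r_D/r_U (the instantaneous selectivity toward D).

0.0170

S_{D/U} = r_D/r_U = (k₁·C_A)/(k₂·C_A^2) = (k₁/k₂)·C_A⁻¹.
= (0.169×5.740) / (1.73×5.740^2) = 0.9701/57.00 = 0.0170.
The undesired path is higher order in A, so low C_A (CSTR or dilute feed) favours D.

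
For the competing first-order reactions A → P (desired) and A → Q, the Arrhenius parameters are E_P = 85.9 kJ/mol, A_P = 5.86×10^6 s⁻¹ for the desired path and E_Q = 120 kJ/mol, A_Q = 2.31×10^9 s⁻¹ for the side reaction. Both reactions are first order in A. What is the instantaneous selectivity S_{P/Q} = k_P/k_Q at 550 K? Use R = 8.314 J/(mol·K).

k_P/k_Q = (A_P/A_Q)·exp[−(E_P−E_Q)/(RT)] = (A_P/A_Q)·exp[(E_Q−E_P)/(RT)].
(E_Q−E_P)/(RT) = (120−85.9)×10³/(8.314×550) = 34100/4573 = 7.457.
k_P/k_Q = (5.86×10^6/2.31×10^9)·exp(7.457) = 0.002537 × 1732 = 4.39.
Since E_P < E_Q, lowering the temperature improves selectivity toward P.

4.39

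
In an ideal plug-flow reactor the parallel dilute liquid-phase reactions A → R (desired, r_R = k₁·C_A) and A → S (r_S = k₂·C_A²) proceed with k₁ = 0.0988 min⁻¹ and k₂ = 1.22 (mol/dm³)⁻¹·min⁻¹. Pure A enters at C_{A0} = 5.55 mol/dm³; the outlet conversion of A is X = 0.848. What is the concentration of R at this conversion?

0.146 mol/dm³

C_A = C_{A0}(1−X) = 0.8436 mol/dm³.
Along a PFR/batch, dC_R/dC_A = −r_R/(r_R+r_S) = −k₁/(k₁+k₂·C_A).
Integrating from C_{A0} to C_A: C_R = (0.0988/1.22)·ln[(0.0988+1.22·5.55)/(0.0988+1.22·0.844)] = 0.08098·ln(6.870/1.128) = 0.1463 mol/dm³.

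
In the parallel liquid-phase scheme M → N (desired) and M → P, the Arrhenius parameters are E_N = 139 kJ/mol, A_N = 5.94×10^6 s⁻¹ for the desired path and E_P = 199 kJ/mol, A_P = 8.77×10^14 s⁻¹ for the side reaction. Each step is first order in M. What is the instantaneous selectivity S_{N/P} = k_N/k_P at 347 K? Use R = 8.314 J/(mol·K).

7.30

Since both paths have the same order in M, the concentration cancels and S_{N/P} = k_N/k_P = (A_N/A_P)·exp[(E_P−E_N)/(RT)].
(E_P−E_N)/(RT) = (199−139)×10³/(8.314×347) = 60000/2885 = 20.80.
k_N/k_P = (5.94×10^6/8.77×10^14)·exp(20.80) = 6.773×10^-9 × 1.077×10^9 = 7.30.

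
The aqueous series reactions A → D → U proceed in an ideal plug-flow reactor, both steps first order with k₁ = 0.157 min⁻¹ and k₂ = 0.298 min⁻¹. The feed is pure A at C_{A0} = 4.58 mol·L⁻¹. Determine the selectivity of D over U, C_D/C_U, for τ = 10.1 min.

For first-order series with pure A initially, C_D(τ) = k₁C_{A0}/(k₂−k₁)·(e^(−k₁τ) − e^(−k₂τ)).
e^(−k₁τ) = e^(−0.157×10.1) = e^(−1.586) = 0.2048; e^(−k₂τ) = e^(−3.010) = 0.04930.
C_D = 0.157×4.58/(0.298−0.157) × (0.2048−0.04930) = 5.100×0.1555 = 0.7930 mol·L⁻¹.
C_A = C_{A0}e^(−k₁τ) = 0.9380 mol·L⁻¹, so C_U = C_{A0}−C_A−C_D = 2.849 mol·L⁻¹; C_D/C_U = 0.278.

0.278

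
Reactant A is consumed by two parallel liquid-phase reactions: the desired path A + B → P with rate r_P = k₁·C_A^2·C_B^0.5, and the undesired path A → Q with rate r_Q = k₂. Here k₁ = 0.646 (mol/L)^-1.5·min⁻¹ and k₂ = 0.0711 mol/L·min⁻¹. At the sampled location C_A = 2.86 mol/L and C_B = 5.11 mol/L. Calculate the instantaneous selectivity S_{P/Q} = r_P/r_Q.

S_{P/Q} = r_P/r_Q = (k₁·C_A^2·C_B^0.5)/(k₂) = (k₁/k₂)·C_A^2·C_B^0.5.
= (0.646×2.860^2×5.110^0.5) / (0.0711) = 11.94/0.07110 = 168.
Since the desired path is higher order in A, keeping C_A high (PFR or concentrated feed) favours P.

168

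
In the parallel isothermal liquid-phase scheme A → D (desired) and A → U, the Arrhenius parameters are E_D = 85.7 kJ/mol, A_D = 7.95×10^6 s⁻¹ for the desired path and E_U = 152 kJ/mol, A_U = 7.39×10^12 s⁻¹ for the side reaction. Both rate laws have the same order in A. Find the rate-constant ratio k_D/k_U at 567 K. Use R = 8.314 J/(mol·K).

1.38

With equal orders, S_{D/U} = k_D/k_U = (A_D/A_U)·exp[(E_U−E_D)/(RT)].
(E_U−E_D)/(RT) = (152−85.7)×10³/(8.314×567) = 66300/4714 = 14.06.
k_D/k_U = (7.95×10^6/7.39×10^12)·exp(14.06) = 1.076×10^-6 × 1.283×10^6 = 1.38.
Since E_D < E_U, lowering the temperature improves selectivity toward D.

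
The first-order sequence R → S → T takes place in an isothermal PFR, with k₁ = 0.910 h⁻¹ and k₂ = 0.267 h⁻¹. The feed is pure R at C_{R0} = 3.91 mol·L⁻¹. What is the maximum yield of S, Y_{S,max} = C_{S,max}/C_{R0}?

0.601

At the optimum, C_{S,max}/C_{R0} = (k₁/k₂)^[k₂/(k₂−k₁)].
= (0.910/0.267)^(0.267/(0.267−0.910)) = (3.408)^(-0.4152) = 0.6010.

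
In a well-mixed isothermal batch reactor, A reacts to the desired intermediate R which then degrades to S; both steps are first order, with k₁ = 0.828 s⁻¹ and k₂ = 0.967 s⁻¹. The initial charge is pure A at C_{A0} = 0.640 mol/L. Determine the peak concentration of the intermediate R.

At the optimum, C_{R,max}/C_{A0} = (k₁/k₂)^[k₂/(k₂−k₁)].
= (0.828/0.967)^(0.967/(0.967−0.828)) = (0.8563)^(6.957) = 0.3397.
C_{R,max} = 0.3397×0.640 = 0.217 mol/L.

0.217 mol/L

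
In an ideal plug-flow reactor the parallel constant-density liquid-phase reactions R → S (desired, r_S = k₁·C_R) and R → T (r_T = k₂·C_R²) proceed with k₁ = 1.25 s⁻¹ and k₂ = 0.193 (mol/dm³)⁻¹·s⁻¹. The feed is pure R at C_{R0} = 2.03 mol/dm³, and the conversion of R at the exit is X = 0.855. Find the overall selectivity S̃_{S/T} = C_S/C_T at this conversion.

C_R = C_{R0}(1−X) = 0.2944 mol/dm³.
Along a PFR/batch, dC_S/dC_R = −r_S/(r_S+r_T) = −k₁/(k₁+k₂·C_R).
Integrating from C_{R0} to C_R: C_S = (1.25/0.193)·ln[(1.25+0.193·2.03)/(1.25+0.193·0.294)] = 6.477·ln(1.642/1.307) = 1.478 mol/dm³.
C_T = (C_{R0}−C_R)−C_S = 0.2577 mol/dm³; S̃_{S/T} = 1.478/0.2577 = 5.74.

5.74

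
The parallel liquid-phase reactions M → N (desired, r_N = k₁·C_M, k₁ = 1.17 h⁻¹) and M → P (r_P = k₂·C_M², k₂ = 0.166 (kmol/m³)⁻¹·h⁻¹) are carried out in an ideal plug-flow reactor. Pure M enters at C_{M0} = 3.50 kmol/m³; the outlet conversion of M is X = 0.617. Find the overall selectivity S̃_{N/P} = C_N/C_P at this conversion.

C_M = C_{M0}(1−X) = 1.341 kmol/m³.
Along a PFR/batch, dC_N/dC_M = −r_N/(r_N+r_P) = −k₁/(k₁+k₂·C_M).
Integrating from C_{M0} to C_M: C_N = (1.17/0.166)·ln[(1.17+0.166·3.50)/(1.17+0.166·1.34)] = 7.048·ln(1.751/1.393) = 1.615 kmol/m³.
C_P = (C_{M0}−C_M)−C_N = 0.5450 kmol/m³; S̃_{N/P} = 1.615/0.5450 = 2.96.

2.96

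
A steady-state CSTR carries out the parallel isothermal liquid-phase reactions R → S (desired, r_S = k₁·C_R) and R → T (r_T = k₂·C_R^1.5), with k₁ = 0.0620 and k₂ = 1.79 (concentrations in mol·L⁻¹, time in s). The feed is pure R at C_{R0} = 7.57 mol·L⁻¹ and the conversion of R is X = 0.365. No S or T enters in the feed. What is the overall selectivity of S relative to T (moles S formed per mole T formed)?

0.0158

Exit C_R = C_{R0}(1−X) = 7.57×0.635 = 4.807 mol·L⁻¹.
A CSTR operates uniformly at the exit composition, giving r_S = 0.2980 and r_T = 18.87 (each k·C_R^n at C_R = 4.807).
Overall selectivity = C_S/C_T = r_Sτ/(r_Tτ) = r_S/r_T = 0.0158.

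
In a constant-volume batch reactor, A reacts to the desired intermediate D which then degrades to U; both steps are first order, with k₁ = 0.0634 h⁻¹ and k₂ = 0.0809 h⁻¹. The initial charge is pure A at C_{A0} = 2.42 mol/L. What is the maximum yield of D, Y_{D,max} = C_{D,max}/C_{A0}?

Evaluating C_D at t_opt = ln(k₂/k₁)/(k₂−k₁) gives C_{D,max}/C_{A0} = (k₁/k₂)^[k₂/(k₂−k₁)].
= (0.0634/0.0809)^(0.0809/(0.0809−0.0634)) = (0.7837)^(4.623) = 0.3241.

0.324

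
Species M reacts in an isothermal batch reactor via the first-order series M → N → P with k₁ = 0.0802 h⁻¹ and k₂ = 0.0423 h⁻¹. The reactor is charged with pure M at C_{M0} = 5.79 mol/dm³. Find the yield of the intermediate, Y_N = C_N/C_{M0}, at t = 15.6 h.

The intermediate concentration in a first-order A→B→C sequence is C_N = k₁C_{M0}(e^(−k₁t) − e^(−k₂t))/(k₂−k₁).
e^(−k₁t) = e^(−0.0802×15.6) = e^(−1.251) = 0.2862; e^(−k₂t) = e^(−0.6599) = 0.5169.
C_N = 0.0802×5.79/(0.0423−0.0802) × (0.2862−0.5169) = (-12.25)×(-0.2307) = 2.827 mol/dm³.
Y_N = C_N/C_{M0} = 2.827/5.79 = 0.488.

0.488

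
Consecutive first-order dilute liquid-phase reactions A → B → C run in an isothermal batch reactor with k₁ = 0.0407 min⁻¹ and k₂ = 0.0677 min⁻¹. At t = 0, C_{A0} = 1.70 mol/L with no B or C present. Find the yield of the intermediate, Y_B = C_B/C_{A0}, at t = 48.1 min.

Solving the coupled first-order balances gives C_B(t) = [k₁/(k₂−k₁)]·C_{A0}·(e^(−k₁t) − e^(−k₂t)).
e^(−k₁t) = e^(−0.0407×48.1) = e^(−1.958) = 0.1412; e^(−k₂t) = e^(−3.256) = 0.03853.
C_B = 0.0407×1.70/(0.0677−0.0407) × (0.1412−0.03853) = 2.563×0.1027 = 0.2631 mol/L.
Y_B = C_B/C_{A0} = 0.2631/1.70 = 0.155.

0.155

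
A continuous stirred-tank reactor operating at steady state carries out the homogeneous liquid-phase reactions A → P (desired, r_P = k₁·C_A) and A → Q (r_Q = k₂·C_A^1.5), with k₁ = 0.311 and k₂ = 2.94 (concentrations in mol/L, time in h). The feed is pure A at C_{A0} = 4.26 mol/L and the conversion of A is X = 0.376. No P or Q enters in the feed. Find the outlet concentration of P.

Exit C_A = C_{A0}(1−X) = 4.26×0.624 = 2.658 mol/L.
In a CSTR the entire volume is at exit conditions, so r_P = 0.311×2.658 = 0.8267 and r_Q = 2.94×2.658^1.5 = 12.74.
Fraction of consumed A going to P: r_P/(r_P+r_Q) = 0.06093.
C_P = 0.06093·C_{A0}·X = 0.06093×4.26×0.376 = 0.0976 mol/L.

0.0976 mol/L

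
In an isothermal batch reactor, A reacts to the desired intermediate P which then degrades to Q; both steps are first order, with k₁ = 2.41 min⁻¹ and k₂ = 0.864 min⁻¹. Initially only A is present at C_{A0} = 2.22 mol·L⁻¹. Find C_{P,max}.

For a first-order series the maximum intermediate yield is C_{P,max}/C_{A0} = (k₁/k₂)^[k₂/(k₂−k₁)].
= (2.41/0.864)^(0.864/(0.864−2.41)) = (2.789)^(-0.5589) = 0.5637.
C_{P,max} = 0.5637×2.22 = 1.25 mol·L⁻¹.

1.25 mol·L⁻¹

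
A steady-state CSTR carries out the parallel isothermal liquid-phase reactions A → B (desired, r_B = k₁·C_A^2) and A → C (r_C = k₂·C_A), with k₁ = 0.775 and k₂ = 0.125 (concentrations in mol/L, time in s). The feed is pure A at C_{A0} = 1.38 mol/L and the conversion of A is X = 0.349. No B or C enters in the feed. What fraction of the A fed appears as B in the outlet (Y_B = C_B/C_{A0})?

0.296

Exit C_A = C_{A0}(1−X) = 1.38×0.651 = 0.8984 mol/L.
A CSTR operates uniformly at the exit composition, giving r_B = 0.6255 and r_C = 0.1123 (each k·C_A^n at C_A = 0.8984).
Fraction of consumed A going to B: r_B/(r_B+r_C) = 0.8478.
C_B = 0.8478·C_{A0}·X = 0.8478×1.38×0.349 = 0.408 mol/L; Y_B = C_B/C_{A0} = 0.296.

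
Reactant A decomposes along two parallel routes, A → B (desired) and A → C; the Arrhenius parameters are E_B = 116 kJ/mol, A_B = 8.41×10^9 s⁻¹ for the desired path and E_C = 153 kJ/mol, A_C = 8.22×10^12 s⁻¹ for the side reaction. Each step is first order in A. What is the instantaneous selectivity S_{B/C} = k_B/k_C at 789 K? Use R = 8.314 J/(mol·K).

0.288

With equal orders, S_{B/C} = k_B/k_C = (A_B/A_C)·exp[(E_C−E_B)/(RT)].
(E_C−E_B)/(RT) = (153−116)×10³/(8.314×789) = 37000/6560 = 5.640.
k_B/k_C = (8.41×10^9/8.22×10^12)·exp(5.640) = 0.001023 × 281.6 = 0.288.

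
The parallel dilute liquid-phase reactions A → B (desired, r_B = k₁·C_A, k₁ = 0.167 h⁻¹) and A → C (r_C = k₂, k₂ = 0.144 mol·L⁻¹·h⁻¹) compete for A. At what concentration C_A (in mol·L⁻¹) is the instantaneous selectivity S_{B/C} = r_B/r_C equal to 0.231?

S_{B/C} = (k₁/k₂)·C_A ⇒ C_A = S·k₂/k₁.
= 0.231×0.144/0.167 = 0.199 mol·L⁻¹.

0.199 mol·L⁻¹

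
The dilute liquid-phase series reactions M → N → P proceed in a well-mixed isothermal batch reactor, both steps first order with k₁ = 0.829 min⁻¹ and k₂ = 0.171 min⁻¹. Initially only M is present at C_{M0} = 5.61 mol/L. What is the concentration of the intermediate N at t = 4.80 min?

For first-order series with pure M initially, C_N(t) = k₁C_{M0}/(k₂−k₁)·(e^(−k₁t) − e^(−k₂t)).
e^(−k₁t) = e^(−0.829×4.80) = e^(−3.979) = 0.01870; e^(−k₂t) = e^(−0.8208) = 0.4401.
C_N = 0.829×5.61/(0.171−0.829) × (0.01870−0.4401) = (-7.068)×(-0.4214) = 2.978 mol/L.

2.98 mol/L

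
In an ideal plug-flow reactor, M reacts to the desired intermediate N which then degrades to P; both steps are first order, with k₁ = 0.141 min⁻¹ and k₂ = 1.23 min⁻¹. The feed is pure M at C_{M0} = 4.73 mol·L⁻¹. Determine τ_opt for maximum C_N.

The intermediate peaks when r₁ = r₂, i.e. k₁e^(−k₁τ) = k₂e^(−k₂τ), giving τ_opt = ln(k₂/k₁)/(k₂−k₁).
= ln(1.23/0.141)/(1.23−0.141) = ln(8.723)/1.089 = 2.166/1.089 = 1.99 min.

1.99 min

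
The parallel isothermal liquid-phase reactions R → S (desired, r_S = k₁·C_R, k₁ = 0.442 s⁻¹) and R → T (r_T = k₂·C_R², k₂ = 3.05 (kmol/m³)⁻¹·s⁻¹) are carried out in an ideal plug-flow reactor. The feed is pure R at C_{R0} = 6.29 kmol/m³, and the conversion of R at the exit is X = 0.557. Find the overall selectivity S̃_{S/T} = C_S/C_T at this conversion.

0.0336

C_R = C_{R0}(1−X) = 2.786 kmol/m³.
Along a PFR/batch, dC_S/dC_R = −r_S/(r_S+r_T) = −k₁/(k₁+k₂·C_R).
Integrating from C_{R0} to C_R: C_S = (0.442/3.05)·ln[(0.442+3.05·6.29)/(0.442+3.05·2.79)] = 0.1449·ln(19.63/8.941) = 0.1139 kmol/m³.
C_T = (C_{R0}−C_R)−C_S = 3.390 kmol/m³; S̃_{S/T} = 0.1139/3.390 = 0.0336.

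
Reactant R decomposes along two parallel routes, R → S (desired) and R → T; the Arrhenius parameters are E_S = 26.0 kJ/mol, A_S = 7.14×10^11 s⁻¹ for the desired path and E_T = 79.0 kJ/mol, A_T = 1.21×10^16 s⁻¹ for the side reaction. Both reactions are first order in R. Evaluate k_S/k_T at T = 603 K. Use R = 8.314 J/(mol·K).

With equal orders, S_{S/T} = k_S/k_T = (A_S/A_T)·exp[(E_T−E_S)/(RT)].
(E_T−E_S)/(RT) = (79.0−26.0)×10³/(8.314×603) = 53000/5013 = 10.57.
k_S/k_T = (7.14×10^11/1.21×10^16)·exp(10.57) = 5.901×10^-5 × 39018 = 2.30.

2.30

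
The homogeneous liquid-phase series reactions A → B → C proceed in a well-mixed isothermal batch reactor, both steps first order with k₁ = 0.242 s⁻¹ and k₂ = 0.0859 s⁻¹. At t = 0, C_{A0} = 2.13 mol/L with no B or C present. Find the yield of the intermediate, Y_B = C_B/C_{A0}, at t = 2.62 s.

0.416

The intermediate concentration in a first-order A→B→C sequence is C_B = k₁C_{A0}(e^(−k₁t) − e^(−k₂t))/(k₂−k₁).
e^(−k₁t) = e^(−0.242×2.62) = e^(−0.6340) = 0.5304; e^(−k₂t) = e^(−0.2251) = 0.7985.
C_B = 0.242×2.13/(0.0859−0.242) × (0.5304−0.7985) = (-3.302)×(-0.2680) = 0.8851 mol/L.
Y_B = C_B/C_{A0} = 0.8851/2.13 = 0.416.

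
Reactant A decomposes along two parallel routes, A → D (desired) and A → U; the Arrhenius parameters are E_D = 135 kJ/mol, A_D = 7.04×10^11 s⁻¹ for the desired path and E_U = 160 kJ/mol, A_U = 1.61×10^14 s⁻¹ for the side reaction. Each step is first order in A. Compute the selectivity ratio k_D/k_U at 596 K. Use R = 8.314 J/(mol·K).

k_D/k_U = (A_D/A_U)·exp[−(E_D−E_U)/(RT)] = (A_D/A_U)·exp[(E_U−E_D)/(RT)].
(E_U−E_D)/(RT) = (160−135)×10³/(8.314×596) = 25000/4955 = 5.045.
k_D/k_U = (7.04×10^11/1.61×10^14)·exp(5.045) = 0.004373 × 155.3 = 0.679.
Since E_D < E_U, lowering the temperature improves selectivity toward D.

0.679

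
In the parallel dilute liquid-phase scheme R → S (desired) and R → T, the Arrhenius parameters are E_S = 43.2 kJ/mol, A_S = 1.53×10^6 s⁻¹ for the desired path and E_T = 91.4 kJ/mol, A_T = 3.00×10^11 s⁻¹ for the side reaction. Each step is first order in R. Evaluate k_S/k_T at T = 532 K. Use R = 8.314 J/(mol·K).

0.276

With equal orders, S_{S/T} = k_S/k_T = (A_S/A_T)·exp[(E_T−E_S)/(RT)].
(E_T−E_S)/(RT) = (91.4−43.2)×10³/(8.314×532) = 48200/4423 = 10.90.
k_S/k_T = (1.53×10^6/3.00×10^11)·exp(10.90) = 5.100×10^-6 × 54039 = 0.276.
Since E_S < E_T, lowering the temperature improves selectivity toward S.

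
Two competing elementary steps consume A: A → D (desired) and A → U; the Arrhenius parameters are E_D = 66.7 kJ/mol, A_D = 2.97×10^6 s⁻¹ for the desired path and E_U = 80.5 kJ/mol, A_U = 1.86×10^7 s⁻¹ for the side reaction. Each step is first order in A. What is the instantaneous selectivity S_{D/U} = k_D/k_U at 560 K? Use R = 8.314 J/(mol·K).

With equal orders, S_{D/U} = k_D/k_U = (A_D/A_U)·exp[(E_U−E_D)/(RT)].
(E_U−E_D)/(RT) = (80.5−66.7)×10³/(8.314×560) = 13800/4656 = 2.964.
k_D/k_U = (2.97×10^6/1.86×10^7)·exp(2.964) = 0.1597 × 19.38 = 3.09.
Since E_D < E_U, lowering the temperature improves selectivity toward D.

3.09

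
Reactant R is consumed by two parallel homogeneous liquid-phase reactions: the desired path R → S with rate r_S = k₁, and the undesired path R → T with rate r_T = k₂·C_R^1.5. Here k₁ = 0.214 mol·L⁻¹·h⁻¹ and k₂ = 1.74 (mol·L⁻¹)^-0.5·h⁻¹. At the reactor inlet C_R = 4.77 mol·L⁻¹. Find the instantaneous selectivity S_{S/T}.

S_{S/T} = r_S/r_T = (k₁)/(k₂·C_R^1.5) = (k₁/k₂)·C_R^-1.5.
= (0.214) / (1.74×4.770^1.5) = 0.2140/18.13 = 0.0118.
The undesired path is higher order in R, so low C_R (CSTR or dilute feed) favours S.

0.0118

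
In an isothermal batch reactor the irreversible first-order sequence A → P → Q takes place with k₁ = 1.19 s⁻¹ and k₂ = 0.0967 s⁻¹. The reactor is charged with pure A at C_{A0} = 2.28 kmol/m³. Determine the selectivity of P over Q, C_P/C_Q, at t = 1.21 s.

The intermediate concentration in a first-order A→B→C sequence is C_P = k₁C_{A0}(e^(−k₁t) − e^(−k₂t))/(k₂−k₁).
e^(−k₁t) = e^(−1.19×1.21) = e^(−1.440) = 0.2370; e^(−k₂t) = e^(−0.1170) = 0.8896.
C_P = 1.19×2.28/(0.0967−1.19) × (0.2370−0.8896) = (-2.482)×(-0.6526) = 1.620 kmol/m³.
C_A = C_{A0}e^(−k₁t) = 0.5402 kmol/m³, so C_Q = C_{A0}−C_A−C_P = 0.1202 kmol/m³; C_P/C_Q = 13.5.

13.5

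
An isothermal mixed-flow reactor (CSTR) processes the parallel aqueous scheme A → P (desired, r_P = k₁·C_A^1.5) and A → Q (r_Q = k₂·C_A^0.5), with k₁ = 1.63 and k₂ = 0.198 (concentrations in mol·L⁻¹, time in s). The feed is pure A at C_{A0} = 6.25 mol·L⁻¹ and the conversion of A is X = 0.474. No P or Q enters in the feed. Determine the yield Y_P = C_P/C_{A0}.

0.457

Exit C_A = C_{A0}(1−X) = 6.25×0.526 = 3.288 mol·L⁻¹.
In a CSTR the entire volume is at exit conditions, so r_P = 1.63×3.288^1.5 = 9.716 and r_Q = 0.198×3.288^0.5 = 0.3590.
Fraction of consumed A going to P: r_P/(r_P+r_Q) = 0.9644.
C_P = 0.9644·C_{A0}·X = 0.9644×6.25×0.474 = 2.86 mol·L⁻¹; Y_P = C_P/C_{A0} = 0.457.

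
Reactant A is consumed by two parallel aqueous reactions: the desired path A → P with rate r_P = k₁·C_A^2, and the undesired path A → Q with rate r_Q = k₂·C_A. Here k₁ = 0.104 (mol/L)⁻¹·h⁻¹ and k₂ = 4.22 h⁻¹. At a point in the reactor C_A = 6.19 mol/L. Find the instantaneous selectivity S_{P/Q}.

0.153

S_{P/Q} = r_P/r_Q = (k₁·C_A^2)/(k₂·C_A) = (k₁/k₂)·C_A.
= (0.104×6.190^2) / (4.22×6.190) = 3.985/26.12 = 0.153.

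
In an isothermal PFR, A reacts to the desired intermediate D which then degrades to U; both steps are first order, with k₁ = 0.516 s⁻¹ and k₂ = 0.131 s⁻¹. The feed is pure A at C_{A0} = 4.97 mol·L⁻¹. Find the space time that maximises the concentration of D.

3.56 s

For first-order series the maximum of C_D occurs at τ_opt = ln(k₂/k₁)/(k₂−k₁).
= ln(0.131/0.516)/(0.131−0.516) = ln(0.2539)/-0.3850 = -1.371/-0.3850 = 3.56 s.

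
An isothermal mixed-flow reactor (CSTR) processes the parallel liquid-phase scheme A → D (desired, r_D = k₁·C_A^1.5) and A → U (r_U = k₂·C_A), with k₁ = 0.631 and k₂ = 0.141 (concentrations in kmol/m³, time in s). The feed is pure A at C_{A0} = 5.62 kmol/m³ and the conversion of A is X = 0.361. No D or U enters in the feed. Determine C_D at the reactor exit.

1.81 kmol/m³

Exit C_A = C_{A0}(1−X) = 5.62×0.639 = 3.591 kmol/m³.
A CSTR operates uniformly at the exit composition, giving r_D = 4.294 and r_U = 0.5064 (each k·C_A^n at C_A = 3.591).
Fraction of consumed A going to D: r_D/(r_D+r_U) = 0.8945.
C_D = 0.8945·C_{A0}·X = 0.8945×5.62×0.361 = 1.81 kmol/m³.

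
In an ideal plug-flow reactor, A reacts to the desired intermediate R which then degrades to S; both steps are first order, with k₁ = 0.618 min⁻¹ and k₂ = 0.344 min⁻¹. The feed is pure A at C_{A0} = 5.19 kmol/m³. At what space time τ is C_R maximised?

Setting dC_R/dτ = 0 gives τ_opt = ln(k₂/k₁)/(k₂−k₁).
= ln(0.344/0.618)/(0.344−0.618) = ln(0.5566)/-0.2740 = -0.5858/-0.2740 = 2.14 min.

2.14 min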